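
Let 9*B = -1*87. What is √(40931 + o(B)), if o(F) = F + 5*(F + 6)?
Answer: √40903 ≈ 202.24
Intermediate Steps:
B = -29/3 (B = (-1*87)/9 = (⅑)*(-87) = -29/3 ≈ -9.6667)
o(F) = 30 + 6*F (o(F) = F + 5*(6 + F) = F + (30 + 5*F) = 30 + 6*F)
√(40931 + o(B)) = √(40931 + (30 + 6*(-29/3))) = √(40931 + (30 - 58)) = √(40931 - 28) = √40903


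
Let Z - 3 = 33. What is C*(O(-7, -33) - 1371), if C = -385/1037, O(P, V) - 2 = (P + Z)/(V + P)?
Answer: 4218753/8296 ≈ 508.53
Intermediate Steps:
Z = 36 (Z = 3 + 33 = 36)
O(P, V) = 2 + (36 + P)/(P + V) (O(P, V) = 2 + (P + 36)/(V + P) = 2 + (36 + P)/(P + V))
C = -385/1037 (C = -385*1/1037 = -385/1037 ≈ -0.37126)
C*(O(-7, -33) - 1371) = -385*((36 + 2*(-33) + 3*(-7))/(-7 - 33) - 1371)/1037 = -385*((36 - 66 - 21)/(-40) - 1371)/1037 = -385*(-1/40*(-51) - 1371)/1037 = -385*(51/40 - 1371)/1037 = -385/1037*(-54789/40) = 4218753/8296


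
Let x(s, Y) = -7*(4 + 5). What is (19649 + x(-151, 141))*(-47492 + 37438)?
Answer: -196917644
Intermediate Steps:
x(s, Y) = -63 (x(s, Y) = -7*9 = -63)
(19649 + x(-151, 141))*(-47492 + 37438) = (19649 - 63)*(-47492 + 37438) = 19586*(-10054) = -196917644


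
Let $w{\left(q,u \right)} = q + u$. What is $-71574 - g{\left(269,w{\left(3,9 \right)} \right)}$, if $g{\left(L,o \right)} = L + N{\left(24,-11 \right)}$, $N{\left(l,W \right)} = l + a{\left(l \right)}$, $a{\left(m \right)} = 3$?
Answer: $-71870$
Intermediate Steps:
$N{\left(l,W \right)} = 3 + l$ ($N{\left(l,W \right)} = l + 3 = 3 + l$)
$g{\left(L,o \right)} = 27 + L$ ($g{\left(L,o \right)} = L + \left(3 + 24\right) = L + 27 = 27 + L$)
$-71574 - g{\left(269,w{\left(3,9 \right)} \right)} = -71574 - \left(27 + 269\right) = -71574 - 296 = -71870$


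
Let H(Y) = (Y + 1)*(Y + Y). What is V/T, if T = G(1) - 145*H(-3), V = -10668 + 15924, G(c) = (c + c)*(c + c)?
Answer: -657/217 ≈ -3.0276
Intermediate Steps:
G(c) = 4*c² (G(c) = (2*c)*(2*c) = 4*c²)
H(Y) = 2*Y*(1 + Y) (H(Y) = (1 + Y)*(2*Y) = 2*Y*(1 + Y))
V = 5256
T = -1736 (T = 4*1² - 290*(-3)*(1 - 3) = 4*1 - 290*(-3)*(-2) = 4 - 145*12 = 4 - 1740 = -1736)
V/T = 5256/(-1736) = 5256*(-1/1736) = -657/217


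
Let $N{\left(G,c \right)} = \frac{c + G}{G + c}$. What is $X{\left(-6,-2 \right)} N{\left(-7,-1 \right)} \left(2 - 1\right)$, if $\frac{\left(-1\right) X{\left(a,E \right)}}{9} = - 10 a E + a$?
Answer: $1134$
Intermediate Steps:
$X{\left(a,E \right)} = - 9 a + 90 E a$ ($X{\left(a,E \right)} = - 9 \left(- 10 a E + a\right) = - 9 \left(- 10 E a + a\right) = - 9 \left(a - 10 E a\right) = - 9 a + 90 E a$)
$N{\left(G,c \right)} = 1$ ($N{\left(G,c \right)} = \frac{G + c}{G + c} = 1$)
$X{\left(-6,-2 \right)} N{\left(-7,-1 \right)} \left(2 - 1\right) = 9 \left(-6\right) \left(-1 + 10 \left(-2\right)\right) 1 \left(2 - 1\right) = 9 \left(-6\right) \left(-1 - 20\right) 1 \left(2 - 1\right) = 9 \left(-6\right) \left(-21\right) 1 \cdot 1 = 1134 \cdot 1 \cdot 1 = 1134 \cdot 1 = 1134$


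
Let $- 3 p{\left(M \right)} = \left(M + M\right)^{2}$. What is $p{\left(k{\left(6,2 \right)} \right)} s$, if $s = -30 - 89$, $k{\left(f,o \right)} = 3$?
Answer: $1428$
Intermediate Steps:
$p{\left(M \right)} = - \frac{4 M^{2}}{3}$ ($p{\left(M \right)} = - \frac{\left(M + M\right)^{2}}{3} = - \frac{\left(2 M\right)^{2}}{3} = - \frac{4 M^{2}}{3}$)
$s = -119$ ($s = -30 - 89 = -119$)
$p{\left(k{\left(6,2 \right)} \right)} s = - \frac{4 \cdot 3^{2}}{3} \left(-119\right) = \left(- \frac{4}{3}\right) 9 \left(-119\right) = \left(-12\right) \left(-119\right) = 1428$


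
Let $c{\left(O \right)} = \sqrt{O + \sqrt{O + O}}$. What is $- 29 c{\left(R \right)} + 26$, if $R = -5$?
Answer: $26 - 29 \sqrt{-5 + i \sqrt{10}} \approx 6.3732 - 67.751 i$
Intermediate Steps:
$c{\left(O \right)} = \sqrt{O + \sqrt{2} \sqrt{O}}$ ($c{\left(O \right)} = \sqrt{O + \sqrt{2 O}} = \sqrt{O + \sqrt{2} \sqrt{O}}$)
$- 29 c{\left(R \right)} + 26 = - 29 \sqrt{-5 + \sqrt{2} \sqrt{-5}} + 26 = - 29 \sqrt{-5 + \sqrt{2} i \sqrt{5}} + 26 = - 29 \sqrt{-5 + i \sqrt{10}} + 26 = 26 - 29 \sqrt{-5 + i \sqrt{10}}$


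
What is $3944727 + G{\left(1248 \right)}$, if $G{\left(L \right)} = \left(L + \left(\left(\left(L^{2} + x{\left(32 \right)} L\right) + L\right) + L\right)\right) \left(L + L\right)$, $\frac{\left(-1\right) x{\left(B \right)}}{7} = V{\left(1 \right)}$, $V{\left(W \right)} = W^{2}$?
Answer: $3879014679$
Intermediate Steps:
$x{\left(B \right)} = -7$ ($x{\left(B \right)} = - 7 \cdot 1^{2} = \left(-7\right) 1 = -7$)
$G{\left(L \right)} = 2 L \left(L^{2} - 4 L\right)$ ($G{\left(L \right)} = \left(L + \left(\left(\left(L^{2} - 7 L\right) + L\right) + L\right)\right) \left(L + L\right) = \left(L + \left(\left(L^{2} - 6 L\right) + L\right)\right) 2 L = \left(L + \left(L^{2} - 5 L\right)\right) 2 L = \left(L^{2} - 4 L\right) 2 L = 2 L \left(L^{2} - 4 L\right)$)
$3944727 + G{\left(1248 \right)} = 3944727 + 2 \cdot 1248^{2} \left(-4 + 1248\right) = 3944727 + 2 \cdot 1557504 \cdot 1244 = 3944727 + 3875069952 = 3879014679$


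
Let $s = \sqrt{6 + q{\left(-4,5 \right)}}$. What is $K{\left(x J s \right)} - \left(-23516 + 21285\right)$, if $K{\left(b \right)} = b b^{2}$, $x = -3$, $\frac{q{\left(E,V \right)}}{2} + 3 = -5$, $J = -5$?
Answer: $2231 - 33750 i \sqrt{10} \approx 2231.0 - 1.0673 \cdot 10^{5} i$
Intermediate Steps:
$q{\left(E,V \right)} = -16$ ($q{\left(E,V \right)} = -6 + 2 \left(-5\right) = -6 - 10 = -16$)
$s = i \sqrt{10}$ ($s = \sqrt{6 - 16} = \sqrt{-10} = i \sqrt{10} \approx 3.1623 i$)
$K{\left(b \right)} = b^{3}$
$K{\left(x J s \right)} - \left(-23516 + 21285\right) = \left(\left(-3\right) \left(-5\right) i \sqrt{10}\right)^{3} - \left(-23516 + 21285\right) = \left(15 i \sqrt{10}\right)^{3} - -2231 = \left(15 i \sqrt{10}\right)^{3} + 2231 = - 33750 i \sqrt{10} + 2231 = 2231 - 33750 i \sqrt{10}$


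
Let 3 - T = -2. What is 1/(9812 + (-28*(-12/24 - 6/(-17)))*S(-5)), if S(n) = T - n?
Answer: 17/167504 ≈ 0.00010149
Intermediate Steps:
T = 5 (T = 3 - 1*(-2) = 3 + 2 = 5)
S(n) = 5 - n
1/(9812 + (-28*(-12/24 - 6/(-17)))*S(-5)) = 1/(9812 + (-28*(-12/24 - 6/(-17)))*(5 - 1*(-5))) = 1/(9812 + (-28*(-12*1/24 - 6*(-1/17)))*(5 + 5)) = 1/(9812 - 28*(-1/2 + 6/17)*10) = 1/(9812 - 28*(-5/34)*10) = 1/(9812 + (70/17)*10) = 1/(9812 + 700/17) = 1/(167504/17) = 17/167504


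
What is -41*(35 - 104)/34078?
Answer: 2829/34078 ≈ 0.083015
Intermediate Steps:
-41*(35 - 104)/34078 = -41*(-69)*(1/34078) = 2829*(1/34078) = 2829/34078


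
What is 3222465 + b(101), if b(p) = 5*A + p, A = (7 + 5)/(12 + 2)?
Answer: 22557992/7 ≈ 3.2226e+6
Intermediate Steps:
A = 6/7 (A = 12/14 = 12*(1/14) = 6/7 ≈ 0.85714)
b(p) = 30/7 + p (b(p) = 5*(6/7) + p = 30/7 + p)
3222465 + b(101) = 3222465 + (30/7 + 101) = 3222465 + 737/7 = 22557992/7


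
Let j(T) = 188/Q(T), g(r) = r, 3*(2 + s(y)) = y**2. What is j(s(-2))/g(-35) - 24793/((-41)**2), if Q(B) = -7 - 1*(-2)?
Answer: -4022747/294175 ≈ -13.675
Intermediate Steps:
Q(B) = -5 (Q(B) = -7 + 2 = -5)
s(y) = -2 + y**2/3
j(T) = -188/5 (j(T) = 188/(-5) = 188*(-1/5) = -188/5)
j(s(-2))/g(-35) - 24793/((-41)**2) = -188/5/(-35) - 24793/((-41)**2) = -188/5*(-1/35) - 24793/1681 = 188/175 - 24793*1/1681 = 188/175 - 24793/1681 = -4022747/294175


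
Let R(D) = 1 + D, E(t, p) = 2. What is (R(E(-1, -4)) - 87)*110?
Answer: -9240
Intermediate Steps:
(R(E(-1, -4)) - 87)*110 = ((1 + 2) - 87)*110 = (3 - 87)*110 = -84*110 = -9240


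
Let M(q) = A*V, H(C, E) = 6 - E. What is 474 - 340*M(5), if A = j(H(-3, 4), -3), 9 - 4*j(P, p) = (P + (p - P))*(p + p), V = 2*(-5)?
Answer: -7176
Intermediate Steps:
V = -10
j(P, p) = 9/4 - p²/2 (j(P, p) = 9/4 - (P + (p - P))*(p + p)/4 = 9/4 - p*2*p/4 = 9/4 - p²/2)
A = -9/4 (A = 9/4 - ½*(-3)² = 9/4 - ½*9 = 9/4 - 9/2 = -9/4 ≈ -2.2500)
M(q) = 45/2 (M(q) = -9/4*(-10) = 45/2)
474 - 340*M(5) = 474 - 340*45/2 = 474 - 7650 = -7176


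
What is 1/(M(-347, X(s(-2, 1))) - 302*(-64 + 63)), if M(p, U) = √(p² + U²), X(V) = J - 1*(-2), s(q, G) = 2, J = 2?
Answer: -302/29221 + 5*√4817/29221 ≈ 0.0015408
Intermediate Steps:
X(V) = 4 (X(V) = 2 - 1*(-2) = 2 + 2 = 4)
M(p, U) = √(U² + p²)
1/(M(-347, X(s(-2, 1))) - 302*(-64 + 63)) = 1/(√(4² + (-347)²) - 302*(-64 + 63)) = 1/(√(16 + 120409) - 302*(-1)) = 1/(√120425 + 302) = 1/(5*√4817 + 302) = 1/(302 + 5*√4817)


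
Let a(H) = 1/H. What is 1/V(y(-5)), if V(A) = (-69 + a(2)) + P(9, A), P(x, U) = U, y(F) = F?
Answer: -2/147 ≈ -0.013605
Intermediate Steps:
V(A) = -137/2 + A (V(A) = (-69 + 1/2) + A = (-69 + ½) + A = -137/2 + A)
1/V(y(-5)) = 1/(-137/2 - 5) = 1/(-147/2) = -2/147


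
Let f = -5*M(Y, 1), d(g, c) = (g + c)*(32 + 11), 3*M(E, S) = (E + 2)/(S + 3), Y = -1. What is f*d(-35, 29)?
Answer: 215/2 ≈ 107.50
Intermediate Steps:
M(E, S) = (2 + E)/(3*(3 + S)) (M(E, S) = ((E + 2)/(S + 3))/3 = ((2 + E)/(3 + S))/3 = (2 + E)/(3*(3 + S)))
d(g, c) = 43*c + 43*g (d(g, c) = (c + g)*43 = 43*c + 43*g)
f = -5/12 (f = -5*(2 - 1)/(3*(3 + 1)) = -5/(3*4) = -5*1/12 = -5/12 ≈ -0.41667)
f*d(-35, 29) = -5*(43*29 + 43*(-35))/12 = -5*(1247 - 1505)/12 = -5/12*(-258) = 215/2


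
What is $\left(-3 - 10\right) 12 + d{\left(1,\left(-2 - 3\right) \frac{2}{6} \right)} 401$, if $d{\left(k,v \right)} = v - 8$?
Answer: $- \frac{12097}{3} \approx -4032.3$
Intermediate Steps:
$d{\left(k,v \right)} = -8 + v$ ($d{\left(k,v \right)} = v - 8 = -8 + v$)
$\left(-3 - 10\right) 12 + d{\left(1,\left(-2 - 3\right) \frac{2}{6} \right)} 401 = \left(-3 - 10\right) 12 + \left(-8 + \left(-2 - 3\right) \frac{2}{6}\right) 401 = \left(-13\right) 12 + \left(-8 - 5 \cdot 2 \cdot \frac{1}{6}\right) 401 = -156 + \left(-8 - \frac{5}{3}\right) 401 = -156 - \frac{11629}{3} = - \frac{12097}{3}$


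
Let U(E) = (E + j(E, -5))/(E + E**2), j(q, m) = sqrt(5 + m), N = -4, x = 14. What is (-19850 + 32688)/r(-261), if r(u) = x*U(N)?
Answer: -2751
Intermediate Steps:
U(E) = E/(E + E**2) (U(E) = (E + sqrt(5 - 5))/(E + E**2) = (E + sqrt(0))/(E + E**2) = (E + 0)/(E + E**2) = E/(E + E**2))
r(u) = -14/3 (r(u) = 14/(1 - 4) = 14/(-3) = 14*(-1/3) = -14/3)
(-19850 + 32688)/r(-261) = (-19850 + 32688)/(-14/3) = 12838*(-3/14) = -2751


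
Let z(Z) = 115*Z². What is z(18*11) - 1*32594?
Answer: 4475866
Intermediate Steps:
z(18*11) - 1*32594 = 115*(18*11)² - 1*32594 = 115*198² - 32594 = 115*39204 - 32594 = 4508460 - 32594 = 4475866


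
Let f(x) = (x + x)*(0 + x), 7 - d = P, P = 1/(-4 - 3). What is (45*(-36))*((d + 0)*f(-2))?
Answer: -648000/7 ≈ -92571.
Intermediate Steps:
P = -⅐ (P = 1/(-7) = -⅐ ≈ -0.14286)
d = 50/7 (d = 7 - 1*(-⅐) = 7 + ⅐ = 50/7 ≈ 7.1429)
f(x) = 2*x² (f(x) = (2*x)*x = 2*x²)
(45*(-36))*((d + 0)*f(-2)) = (45*(-36))*((50/7 + 0)*(2*(-2)²)) = -81000*2*4/7 = -81000*8/7 = -1620*400/7 = -648000/7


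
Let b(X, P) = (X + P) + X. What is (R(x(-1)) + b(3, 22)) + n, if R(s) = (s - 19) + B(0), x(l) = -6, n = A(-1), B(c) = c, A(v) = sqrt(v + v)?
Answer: 3 + I*sqrt(2) ≈ 3.0 + 1.4142*I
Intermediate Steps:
A(v) = sqrt(2)*sqrt(v) (A(v) = sqrt(2*v) = sqrt(2)*sqrt(v))
b(X, P) = P + 2*X (b(X, P) = (P + X) + X = P + 2*X)
n = I*sqrt(2) (n = sqrt(2)*sqrt(-1) = sqrt(2)*I = I*sqrt(2) ≈ 1.4142*I)
R(s) = -19 + s (R(s) = (s - 19) + 0 = (-19 + s) + 0 = -19 + s)
(R(x(-1)) + b(3, 22)) + n = ((-19 - 6) + (22 + 2*3)) + I*sqrt(2) = (-25 + (22 + 6)) + I*sqrt(2) = (-25 + 28) + I*sqrt(2) = 3 + I*sqrt(2)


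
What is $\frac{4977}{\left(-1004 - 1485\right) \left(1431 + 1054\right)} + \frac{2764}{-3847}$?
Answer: $- \frac{2444991797}{3399189965} \approx -0.71929$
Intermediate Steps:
$\frac{4977}{\left(-1004 - 1485\right) \left(1431 + 1054\right)} + \frac{2764}{-3847} = \frac{4977}{\left(-1004 - 1485\right) 2485} + 2764 \left(- \frac{1}{3847}\right) = \frac{4977}{\left(-2489\right) 2485} - \frac{2764}{3847} = \frac{4977}{-6185165} - \frac{2764}{3847} = 4977 \left(- \frac{1}{6185165}\right) - \frac{2764}{3847} = - \frac{711}{883595} - \frac{2764}{3847} = - \frac{2444991797}{3399189965}$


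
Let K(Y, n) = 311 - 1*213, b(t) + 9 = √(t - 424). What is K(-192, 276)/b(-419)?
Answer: -21/22 - 7*I*√843/66 ≈ -0.95455 - 3.0794*I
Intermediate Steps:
b(t) = -9 + √(-424 + t) (b(t) = -9 + √(t - 424) = -9 + √(-424 + t))
K(Y, n) = 98 (K(Y, n) = 311 - 213 = 98)
K(-192, 276)/b(-419) = 98/(-9 + √(-424 - 419)) = 98/(-9 + √(-843)) = 98/(-9 + I*√843)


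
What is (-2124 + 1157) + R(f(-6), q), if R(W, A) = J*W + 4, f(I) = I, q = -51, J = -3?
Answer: -945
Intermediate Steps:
R(W, A) = 4 - 3*W (R(W, A) = -3*W + 4 = 4 - 3*W)
(-2124 + 1157) + R(f(-6), q) = (-2124 + 1157) + (4 - 3*(-6)) = -967 + (4 + 18) = -967 + 22 = -945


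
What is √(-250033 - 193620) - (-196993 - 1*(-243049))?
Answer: -46056 + I*√443653 ≈ -46056.0 + 666.07*I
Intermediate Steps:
√(-250033 - 193620) - (-196993 - 1*(-243049)) = √(-443653) - (-196993 + 243049) = I*√443653 - 1*46056 = I*√443653 - 46056 = -46056 + I*√443653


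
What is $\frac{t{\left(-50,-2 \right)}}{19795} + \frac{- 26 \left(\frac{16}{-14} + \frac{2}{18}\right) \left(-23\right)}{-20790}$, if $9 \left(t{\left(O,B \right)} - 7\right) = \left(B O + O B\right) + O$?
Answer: $\frac{80042954}{2592689715} \approx 0.030873$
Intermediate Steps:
$t{\left(O,B \right)} = 7 + \frac{O}{9} + \frac{2 B O}{9}$ ($t{\left(O,B \right)} = 7 + \frac{\left(B O + O B\right) + O}{9} = 7 + \frac{\left(B O + B O\right) + O}{9} = 7 + \frac{2 B O + O}{9} = 7 + \frac{O + 2 B O}{9} = 7 + \left(\frac{O}{9} + \frac{2 B O}{9}\right) = 7 + \frac{O}{9} + \frac{2 B O}{9}$)
$\frac{t{\left(-50,-2 \right)}}{19795} + \frac{- 26 \left(\frac{16}{-14} + \frac{2}{18}\right) \left(-23\right)}{-20790} = \frac{7 + \frac{1}{9} \left(-50\right) + \frac{2}{9} \left(-2\right) \left(-50\right)}{19795} + \frac{- 26 \left(\frac{16}{-14} + \frac{2}{18}\right) \left(-23\right)}{-20790} = \left(7 - \frac{50}{9} + \frac{200}{9}\right) \frac{1}{19795} + - 26 \left(16 \left(- \frac{1}{14}\right) + 2 \cdot \frac{1}{18}\right) \left(-23\right) \left(- \frac{1}{20790}\right) = \frac{71}{3} \cdot \frac{1}{19795} + - 26 \left(- \frac{8}{7} + \frac{1}{9}\right) \left(-23\right) \left(- \frac{1}{20790}\right) = \frac{71}{59385} + \left(-26\right) \left(- \frac{65}{63}\right) \left(-23\right) \left(- \frac{1}{20790}\right) = \frac{71}{59385} + \frac{1690}{63} \left(-23\right) \left(- \frac{1}{20790}\right) = \frac{71}{59385} - - \frac{3887}{130977} = \frac{71}{59385} + \frac{3887}{130977} = \frac{80042954}{2592689715}$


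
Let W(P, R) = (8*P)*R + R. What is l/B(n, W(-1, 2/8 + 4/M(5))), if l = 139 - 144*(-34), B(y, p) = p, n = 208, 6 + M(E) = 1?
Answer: 100700/77 ≈ 1307.8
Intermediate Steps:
M(E) = -5 (M(E) = -6 + 1 = -5)
W(P, R) = R + 8*P*R (W(P, R) = 8*P*R + R = R + 8*P*R)
l = 5035 (l = 139 + 4896 = 5035)
l/B(n, W(-1, 2/8 + 4/M(5))) = 5035/(((2/8 + 4/(-5))*(1 + 8*(-1)))) = 5035/(((2*(⅛) + 4*(-⅕))*(1 - 8))) = 5035/(((¼ - ⅘)*(-7))) = 5035/((-11/20*(-7))) = 5035/(77/20) = 5035*(20/77) = 100700/77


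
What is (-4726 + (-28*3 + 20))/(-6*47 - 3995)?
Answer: 4790/4277 ≈ 1.1199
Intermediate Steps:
(-4726 + (-28*3 + 20))/(-6*47 - 3995) = (-4726 + (-84 + 20))/(-282 - 3995) = (-4726 - 64)/(-4277) = -4790*(-1/4277) = 4790/4277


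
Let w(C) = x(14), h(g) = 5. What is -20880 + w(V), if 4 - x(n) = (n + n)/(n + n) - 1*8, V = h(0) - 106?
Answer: -20869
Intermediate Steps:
V = -101 (V = 5 - 106 = -101)
x(n) = 11 (x(n) = 4 - ((n + n)/(n + n) - 1*8) = 4 - ((2*n)/((2*n)) - 8) = 4 - ((2*n)*(1/(2*n)) - 8) = 4 - (1 - 8) = 4 - 1*(-7) = 4 + 7 = 11)
w(C) = 11
-20880 + w(V) = -20880 + 11 = -20869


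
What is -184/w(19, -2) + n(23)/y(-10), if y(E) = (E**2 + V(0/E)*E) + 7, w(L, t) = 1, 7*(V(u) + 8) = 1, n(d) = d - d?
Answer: -184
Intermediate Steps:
n(d) = 0
V(u) = -55/7 (V(u) = -8 + (1/7)*1 = -8 + 1/7 = -55/7)
y(E) = 7 + E**2 - 55*E/7 (y(E) = (E**2 - 55*E/7) + 7 = 7 + E**2 - 55*E/7)
-184/w(19, -2) + n(23)/y(-10) = -184/1 + 0/(7 + (-10)**2 - 55/7*(-10)) = -184*1 + 0/(7 + 100 + 550/7) = -184 + 0/(1299/7) = -184 + 0*(7/1299) = -184 + 0 = -184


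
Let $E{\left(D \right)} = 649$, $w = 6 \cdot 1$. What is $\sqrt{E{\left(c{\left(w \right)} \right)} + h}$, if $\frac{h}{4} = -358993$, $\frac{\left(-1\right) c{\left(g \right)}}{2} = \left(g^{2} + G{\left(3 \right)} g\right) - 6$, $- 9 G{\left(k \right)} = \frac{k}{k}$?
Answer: $i \sqrt{1435323} \approx 1198.0 i$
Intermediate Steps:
$G{\left(k \right)} = - \frac{1}{9}$ ($G{\left(k \right)} = - \frac{k \frac{1}{k}}{9} = \left(- \frac{1}{9}\right) 1 = - \frac{1}{9}$)
$w = 6$
$c{\left(g \right)} = 12 - 2 g^{2} + \frac{2 g}{9}$ ($c{\left(g \right)} = - 2 \left(\left(g^{2} - \frac{g}{9}\right) - 6\right) = - 2 \left(-6 + g^{2} - \frac{g}{9}\right) = 12 - 2 g^{2} + \frac{2 g}{9}$)
$h = -1435972$ ($h = 4 \left(-358993\right) = -1435972$)
$\sqrt{E{\left(c{\left(w \right)} \right)} + h} = \sqrt{649 - 1435972} = \sqrt{-1435323} = i \sqrt{1435323}$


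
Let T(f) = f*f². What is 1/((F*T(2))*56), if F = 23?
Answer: 1/10304 ≈ 9.7050e-5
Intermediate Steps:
T(f) = f³
1/((F*T(2))*56) = 1/((23*2³)*56) = 1/((23*8)*56) = 1/(184*56) = 1/10304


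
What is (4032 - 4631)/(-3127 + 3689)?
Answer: -599/562 ≈ -1.0658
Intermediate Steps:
(4032 - 4631)/(-3127 + 3689) = -599/562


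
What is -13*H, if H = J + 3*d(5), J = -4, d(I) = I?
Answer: -143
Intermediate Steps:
H = 11 (H = -4 + 3*5 = -4 + 15 = 11)
-13*H = -13*11 = -143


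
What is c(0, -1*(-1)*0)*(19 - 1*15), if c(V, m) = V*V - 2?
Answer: -8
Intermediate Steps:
c(V, m) = -2 + V**2 (c(V, m) = V**2 - 2 = -2 + V**2)
c(0, -1*(-1)*0)*(19 - 1*15) = (-2 + 0**2)*(19 - 1*15) = (-2 + 0)*(19 - 15) = -2*4 = -8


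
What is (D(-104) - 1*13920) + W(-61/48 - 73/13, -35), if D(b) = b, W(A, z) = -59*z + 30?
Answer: -11929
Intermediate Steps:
W(A, z) = 30 - 59*z
(D(-104) - 1*13920) + W(-61/48 - 73/13, -35) = (-104 - 1*13920) + (30 - 59*(-35)) = (-104 - 13920) + (30 + 2065) = -14024 + 2095 = -11929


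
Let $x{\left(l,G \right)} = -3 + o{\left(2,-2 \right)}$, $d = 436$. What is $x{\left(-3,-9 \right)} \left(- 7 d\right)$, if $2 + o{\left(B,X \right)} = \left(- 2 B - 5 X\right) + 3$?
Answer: $-12208$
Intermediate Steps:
$o{\left(B,X \right)} = 1 - 5 X - 2 B$ ($o{\left(B,X \right)} = -2 - \left(-3 + 2 B + 5 X\right) = 1 - 5 X - 2 B$)
$x{\left(l,G \right)} = 4$ ($x{\left(l,G \right)} = -3 - -7 = -3 + \left(1 + 10 - 4\right) = -3 + 7 = 4$)
$x{\left(-3,-9 \right)} \left(- 7 d\right) = 4 \left(\left(-7\right) 436\right) = 4 \left(-3052\right) = -12208$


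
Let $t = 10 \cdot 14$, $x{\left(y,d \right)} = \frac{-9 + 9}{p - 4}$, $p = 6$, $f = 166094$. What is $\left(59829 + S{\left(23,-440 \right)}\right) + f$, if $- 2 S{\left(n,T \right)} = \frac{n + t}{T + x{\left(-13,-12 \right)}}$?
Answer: $\frac{198812403}{880} \approx 2.2592 \cdot 10^{5}$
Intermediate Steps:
$x{\left(y,d \right)} = 0$ ($x{\left(y,d \right)} = \frac{-9 + 9}{6 - 4} = \frac{0}{2} = 0 \cdot \frac{1}{2} = 0$)
$t = 140$
$S{\left(n,T \right)} = - \frac{140 + n}{2 T}$ ($S{\left(n,T \right)} = - \frac{\left(n + 140\right) \frac{1}{T + 0}}{2} = - \frac{\left(140 + n\right) \frac{1}{T}}{2} = - \frac{\frac{1}{T} \left(140 + n\right)}{2} = - \frac{140 + n}{2 T}$)
$\left(59829 + S{\left(23,-440 \right)}\right) + f = \left(59829 + \frac{-140 - 23}{2 \left(-440\right)}\right) + 166094 = \left(59829 + \frac{1}{2} \left(- \frac{1}{440}\right) \left(-140 - 23\right)\right) + 166094 = \left(59829 + \frac{1}{2} \left(- \frac{1}{440}\right) \left(-163\right)\right) + 166094 = \left(59829 + \frac{163}{880}\right) + 166094 = \frac{52649683}{880} + 166094 = \frac{198812403}{880}$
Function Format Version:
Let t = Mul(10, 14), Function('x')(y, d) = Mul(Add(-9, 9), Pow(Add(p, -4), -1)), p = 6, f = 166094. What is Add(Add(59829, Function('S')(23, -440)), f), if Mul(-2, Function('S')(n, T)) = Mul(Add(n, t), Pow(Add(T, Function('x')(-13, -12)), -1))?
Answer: Rational(198812403, 880) ≈ 2.2592e+5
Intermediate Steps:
Function('x')(y, d) = 0 (Function('x')(y, d) = Mul(Add(-9, 9), Pow(Add(6, -4), -1)) = Mul(0, Pow(2, -1)) = Mul(0, Rational(1, 2)) = 0)
t = 140
Function('S')(n, T) = Mul(Rational(-1, 2), Pow(T, -1), Add(140, n)) (Function('S')(n, T) = Mul(Rational(-1, 2), Mul(Add(n, 140), Pow(Add(T, 0), -1))) = Mul(Rational(-1, 2), Mul(Add(140, n), Pow(T, -1))) = Mul(Rational(-1, 2), Mul(Pow(T, -1), Add(140, n))) = Mul(Rational(-1, 2), Pow(T, -1), Add(140, n)))
Add(Add(59829, Function('S')(23, -440)), f) = Add(Add(59829, Mul(Rational(1, 2), Pow(-440, -1), Add(-140, Mul(-1, 23)))), 166094) = Add(Add(59829, Mul(Rational(1, 2), Rational(-1, 440), Add(-140, -23))), 166094) = Add(Add(59829, Mul(Rational(1, 2), Rational(-1, 440), -163)), 166094) = Add(Add(59829, Rational(163, 880)), 166094) = Add(Rational(52649683, 880), 166094) = Rational(198812403, 880)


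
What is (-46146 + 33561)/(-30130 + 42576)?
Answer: -12585/12446 ≈ -1.0112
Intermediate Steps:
(-46146 + 33561)/(-30130 + 42576) = -12585/12446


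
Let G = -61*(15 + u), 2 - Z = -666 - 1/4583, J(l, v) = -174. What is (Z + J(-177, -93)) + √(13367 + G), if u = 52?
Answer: 2264003/4583 + 8*√145 ≈ 590.33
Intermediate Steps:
Z = 3061445/4583 (Z = 2 - (-666 - 1/4583) = 2 - 1*(-3052279/4583) = 2 + 3052279/4583 = 3061445/4583 ≈ 668.00)
G = -4087 (G = -61*(15 + 52) = -61*67 = -4087)
(Z + J(-177, -93)) + √(13367 + G) = (3061445/4583 - 174) + √(13367 - 4087) = 2264003/4583 + √9280 = 2264003/4583 + 8*√145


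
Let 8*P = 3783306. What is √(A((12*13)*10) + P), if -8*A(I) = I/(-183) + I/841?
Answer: √5919675559613/3538 ≈ 687.69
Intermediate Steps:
P = 1891653/4 (P = (⅛)*3783306 = 1891653/4 ≈ 4.7291e+5)
A(I) = 329*I/615612 (A(I) = -(I/(-183) + I/841)/8 = -(I*(-1/183) + I*(1/841))/8 = -(-I/183 + I/841)/8 = -(-329)*I/615612 = 329*I/615612)
√(A((12*13)*10) + P) = √(329*((12*13)*10)/615612 + 1891653/4) = √(329*(156*10)/615612 + 1891653/4) = √((329/615612)*1560 + 1891653/4) = √(42770/51301 + 1891653/4) = √(97043861633/205204) = √5919675559613/3538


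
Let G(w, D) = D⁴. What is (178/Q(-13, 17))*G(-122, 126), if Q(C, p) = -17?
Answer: -44864432928/17 ≈ -2.6391e+9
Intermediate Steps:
(178/Q(-13, 17))*G(-122, 126) = (178/(-17))*126⁴ = (178*(-1/17))*252047376 = -178/17*252047376 = -44864432928/17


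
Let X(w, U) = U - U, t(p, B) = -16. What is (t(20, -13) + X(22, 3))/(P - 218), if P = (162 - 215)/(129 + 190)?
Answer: 5104/69595 ≈ 0.073339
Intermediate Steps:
X(w, U) = 0
P = -53/319 ≈ -0.16614
(t(20, -13) + X(22, 3))/(P - 218) = (-16 + 0)/(-53/319 - 218) = -16/(-69595/319) = -16*(-319/69595) = 5104/69595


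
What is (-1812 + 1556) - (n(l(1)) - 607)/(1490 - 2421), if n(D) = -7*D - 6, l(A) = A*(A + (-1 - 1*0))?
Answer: -238949/931 ≈ -256.66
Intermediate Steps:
l(A) = A*(-1 + A) (l(A) = A*(A + (-1 + 0)) = A*(A - 1) = A*(-1 + A))
n(D) = -6 - 7*D
(-1812 + 1556) - (n(l(1)) - 607)/(1490 - 2421) = (-1812 + 1556) - ((-6 - 7*(-1 + 1)) - 607)/(1490 - 2421) = -256 - ((-6 - 7*0) - 607)/(-931) = -256 - ((-6 - 7*0) - 607)*(-1)/931 = -256 - ((-6 + 0) - 607)*(-1)/931 = -256 - (-6 - 607)*(-1)/931 = -256 - (-613)*(-1)/931 = -256 - 1*613/931 = -256 - 613/931 = -238949/931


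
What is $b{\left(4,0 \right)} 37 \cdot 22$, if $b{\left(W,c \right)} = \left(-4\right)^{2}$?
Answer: $13024$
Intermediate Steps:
$b{\left(W,c \right)} = 16$
$b{\left(4,0 \right)} 37 \cdot 22 = 16 \cdot 37 \cdot 22 = 592 \cdot 22 = 13024$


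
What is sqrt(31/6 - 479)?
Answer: I*sqrt(17058)/6 ≈ 21.768*I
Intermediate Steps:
sqrt(31/6 - 479) = sqrt(-2843/6) = I*sqrt(17058)/6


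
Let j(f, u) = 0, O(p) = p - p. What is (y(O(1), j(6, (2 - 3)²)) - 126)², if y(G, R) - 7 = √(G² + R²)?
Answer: 14161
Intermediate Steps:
O(p) = 0
y(G, R) = 7 + √(G² + R²)
(y(O(1), j(6, (2 - 3)²)) - 126)² = ((7 + √(0² + 0²)) - 126)² = ((7 + √(0 + 0)) - 126)² = ((7 + √0) - 126)² = ((7 + 0) - 126)² = (7 - 126)² = (-119)² = 14161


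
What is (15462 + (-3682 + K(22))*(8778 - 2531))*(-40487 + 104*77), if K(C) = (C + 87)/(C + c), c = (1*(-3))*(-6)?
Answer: 29840365668603/40 ≈ 7.4601e+11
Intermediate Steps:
c = 18 (c = -3*(-6) = 18)
K(C) = (87 + C)/(18 + C) (K(C) = (C + 87)/(C + 18) = (87 + C)/(18 + C))
(15462 + (-3682 + K(22))*(8778 - 2531))*(-40487 + 104*77) = (15462 + (-3682 + (87 + 22)/(18 + 22))*(8778 - 2531))*(-40487 + 104*77) = (15462 + (-3682 + 109/40)*6247)*(-40487 + 8008) = (15462 + (-3682 + (1/40)*109)*6247)*(-32479) = (15462 + (-3682 + 109/40)*6247)*(-32479) = (15462 - 147171/40*6247)*(-32479) = (15462 - 919377237/40)*(-32479) = -918758757/40*(-32479) = 29840365668603/40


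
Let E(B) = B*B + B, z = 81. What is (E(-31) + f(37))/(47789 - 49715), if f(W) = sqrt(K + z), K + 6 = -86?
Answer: -155/321 - I*sqrt(11)/1926 ≈ -0.48287 - 0.001722*I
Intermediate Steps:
K = -92 (K = -6 - 86 = -92)
E(B) = B + B**2 (E(B) = B**2 + B = B + B**2)
f(W) = I*sqrt(11) (f(W) = sqrt(-92 + 81) = sqrt(-11) = I*sqrt(11))
(E(-31) + f(37))/(47789 - 49715) = (-31*(1 - 31) + I*sqrt(11))/(47789 - 49715) = (-31*(-30) + I*sqrt(11))/(-1926) = (930 + I*sqrt(11))*(-1/1926) = -155/321 - I*sqrt(11)/1926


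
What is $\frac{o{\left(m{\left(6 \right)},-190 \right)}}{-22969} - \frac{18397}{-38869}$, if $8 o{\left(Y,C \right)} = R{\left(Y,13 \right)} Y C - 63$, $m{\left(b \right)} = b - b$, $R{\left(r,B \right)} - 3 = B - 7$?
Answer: $\frac{3382934291}{7142256488} \approx 0.47365$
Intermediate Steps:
$R{\left(r,B \right)} = -4 + B$ ($R{\left(r,B \right)} = 3 + \left(B - 7\right) = 3 + \left(-7 + B\right) = -4 + B$)
$m{\left(b \right)} = 0$
$o{\left(Y,C \right)} = - \frac{63}{8} + \frac{9 C Y}{8}$ ($o{\left(Y,C \right)} = \frac{\left(-4 + 13\right) Y C - 63}{8} = \frac{9 Y C - 63}{8} = \frac{9 C Y - 63}{8} = \frac{-63 + 9 C Y}{8} = - \frac{63}{8} + \frac{9 C Y}{8}$)
$\frac{o{\left(m{\left(6 \right)},-190 \right)}}{-22969} - \frac{18397}{-38869} = \frac{- \frac{63}{8} + \frac{9}{8} \left(-190\right) 0}{-22969} - \frac{18397}{-38869} = \left(- \frac{63}{8} + 0\right) \left(- \frac{1}{22969}\right) - - \frac{18397}{38869} = \left(- \frac{63}{8}\right) \left(- \frac{1}{22969}\right) + \frac{18397}{38869} = \frac{63}{183752} + \frac{18397}{38869} = \frac{3382934291}{7142256488}$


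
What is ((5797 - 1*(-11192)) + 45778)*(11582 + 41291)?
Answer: 3318679591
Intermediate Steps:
((5797 - 1*(-11192)) + 45778)*(11582 + 41291) = ((5797 + 11192) + 45778)*52873 = (16989 + 45778)*52873 = 62767*52873 = 3318679591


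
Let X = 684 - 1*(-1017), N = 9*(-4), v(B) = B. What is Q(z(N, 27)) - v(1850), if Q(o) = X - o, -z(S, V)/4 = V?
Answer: -41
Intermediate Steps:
N = -36
z(S, V) = -4*V
X = 1701 (X = 684 + 1017 = 1701)
Q(o) = 1701 - o
Q(z(N, 27)) - v(1850) = (1701 - (-4)*27) - 1*1850 = (1701 - 1*(-108)) - 1850 = (1701 + 108) - 1850 = 1809 - 1850 = -41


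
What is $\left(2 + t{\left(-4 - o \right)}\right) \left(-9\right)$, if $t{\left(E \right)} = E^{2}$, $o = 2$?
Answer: $-342$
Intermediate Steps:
$\left(2 + t{\left(-4 - o \right)}\right) \left(-9\right) = \left(2 + \left(-4 - 2\right)^{2}\right) \left(-9\right) = \left(2 + \left(-6\right)^{2}\right) \left(-9\right) = \left(2 + 36\right) \left(-9\right) = 38 \left(-9\right) = -342$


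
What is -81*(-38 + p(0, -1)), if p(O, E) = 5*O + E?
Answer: 3159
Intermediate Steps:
p(O, E) = E + 5*O
-81*(-38 + p(0, -1)) = -81*(-38 + (-1 + 5*0)) = -81*(-38 + (-1 + 0)) = -81*(-38 - 1) = -81*(-39) = 3159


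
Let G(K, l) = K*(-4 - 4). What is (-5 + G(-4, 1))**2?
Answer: 729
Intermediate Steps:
G(K, l) = -8*K (G(K, l) = K*(-8) = -8*K)
(-5 + G(-4, 1))**2 = (-5 - 8*(-4))**2 = (-5 + 32)**2 = 27**2 = 729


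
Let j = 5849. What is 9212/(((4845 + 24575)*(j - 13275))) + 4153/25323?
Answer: 4824918943/29427605070 ≈ 0.16396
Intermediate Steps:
9212/(((4845 + 24575)*(j - 13275))) + 4153/25323 = 9212/(((4845 + 24575)*(5849 - 13275))) + 4153/25323 = 9212/((29420*(-7426))) + 4153*(1/25323) = 9212/(-218472920) + 4153/25323 = 9212*(-1/218472920) + 4153/25323 = -49/1162090 + 4153/25323 = 4824918943/29427605070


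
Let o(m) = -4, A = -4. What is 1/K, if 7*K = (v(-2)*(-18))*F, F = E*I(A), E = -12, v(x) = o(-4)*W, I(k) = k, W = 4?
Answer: 7/13824 ≈ 0.00050637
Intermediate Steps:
v(x) = -16 (v(x) = -4*4 = -16)
F = 48 (F = -12*(-4) = 48)
K = 13824/7 (K = (-16*(-18)*48)/7 = (288*48)/7 = (⅐)*13824 = 13824/7 ≈ 1974.9)
1/K = 1/(13824/7) = 7/13824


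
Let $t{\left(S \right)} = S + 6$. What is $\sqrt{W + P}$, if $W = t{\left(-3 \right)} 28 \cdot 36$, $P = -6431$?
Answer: $i \sqrt{3407} \approx 58.37 i$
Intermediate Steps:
$t{\left(S \right)} = 6 + S$
$W = 3024$ ($W = \left(6 - 3\right) 28 \cdot 36 = 3 \cdot 28 \cdot 36 = 84 \cdot 36 = 3024$)
$\sqrt{W + P} = \sqrt{3024 - 6431} = \sqrt{-3407} = i \sqrt{3407}$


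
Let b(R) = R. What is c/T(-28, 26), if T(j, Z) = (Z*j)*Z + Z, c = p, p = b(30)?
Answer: -15/9451 ≈ -0.0015871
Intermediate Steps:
p = 30
c = 30
T(j, Z) = Z + j*Z² (T(j, Z) = j*Z² + Z = Z + j*Z²)
c/T(-28, 26) = 30/((26*(1 + 26*(-28)))) = 30/((26*(1 - 728))) = 30/((26*(-727))) = 30/(-18902) = 30*(-1/18902) = -15/9451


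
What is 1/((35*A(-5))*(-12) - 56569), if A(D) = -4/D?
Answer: -1/56905 ≈ -1.7573e-5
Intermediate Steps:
1/((35*A(-5))*(-12) - 56569) = 1/((35*(-4/(-5)))*(-12) - 56569) = 1/((35*(-4*(-⅕)))*(-12) - 56569) = 1/((35*(⅘))*(-12) - 56569) = 1/(28*(-12) - 56569) = 1/(-336 - 56569) = 1/(-56905) = -1/56905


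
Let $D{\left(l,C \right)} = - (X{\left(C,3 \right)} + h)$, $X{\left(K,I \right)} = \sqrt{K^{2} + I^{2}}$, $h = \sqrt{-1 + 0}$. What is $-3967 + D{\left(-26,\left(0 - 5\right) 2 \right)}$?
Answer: $-3967 - i - \sqrt{109} \approx -3977.4 - 1.0 i$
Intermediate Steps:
$h = i$ ($h = \sqrt{-1} = i \approx 1.0 i$)
$X{\left(K,I \right)} = \sqrt{I^{2} + K^{2}}$
$D{\left(l,C \right)} = - i - \sqrt{9 + C^{2}}$ ($D{\left(l,C \right)} = - (\sqrt{3^{2} + C^{2}} + i) = - (\sqrt{9 + C^{2}} + i) = - (i + \sqrt{9 + C^{2}}) = - i - \sqrt{9 + C^{2}}$)
$-3967 + D{\left(-26,\left(0 - 5\right) 2 \right)} = -3967 - \left(i + \sqrt{9 + \left(\left(0 - 5\right) 2\right)^{2}}\right) = -3967 - \left(i + \sqrt{9 + \left(\left(-5\right) 2\right)^{2}}\right) = -3967 - \left(i + \sqrt{9 + \left(-10\right)^{2}}\right) = -3967 - \left(i + \sqrt{9 + 100}\right) = -3967 - \left(i + \sqrt{109}\right) = -3967 - i - \sqrt{109}$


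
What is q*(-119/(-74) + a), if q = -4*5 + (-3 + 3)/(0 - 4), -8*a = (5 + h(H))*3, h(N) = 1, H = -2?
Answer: 475/37 ≈ 12.838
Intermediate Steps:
a = -9/4 (a = -(5 + 1)*3/8 = -3*3/4 = -1/8*18 = -9/4 ≈ -2.2500)
q = -20 (q = -20 + 0/(-4) = -20 + 0*(-1/4) = -20 + 0 = -20)
q*(-119/(-74) + a) = -20*(-119/(-74) - 9/4) = -20*(-119*(-1/74) - 9/4) = -20*(119/74 - 9/4) = -20*(-95/148) = 475/37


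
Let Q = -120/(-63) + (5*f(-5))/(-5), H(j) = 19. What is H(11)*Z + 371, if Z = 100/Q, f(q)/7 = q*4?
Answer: 57274/149 ≈ 384.39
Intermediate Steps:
f(q) = 28*q (f(q) = 7*(q*4) = 7*(4*q) = 28*q)
Q = 2980/21 (Q = -120/(-63) + (5*(28*(-5)))/(-5) = -120*(-1/63) + (5*(-140))*(-1/5) = 40/21 - 700*(-1/5) = 40/21 + 140 = 2980/21 ≈ 141.90)
Z = 105/149 (Z = 100/(2980/21) = 100*(21/2980) = 105/149 ≈ 0.70470)
H(11)*Z + 371 = 19*(105/149) + 371 = 1995/149 + 371 = 57274/149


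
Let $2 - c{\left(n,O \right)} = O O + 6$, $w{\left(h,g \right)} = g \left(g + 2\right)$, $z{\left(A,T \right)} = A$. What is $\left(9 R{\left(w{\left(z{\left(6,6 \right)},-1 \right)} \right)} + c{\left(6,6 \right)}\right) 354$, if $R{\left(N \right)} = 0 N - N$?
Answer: $-10974$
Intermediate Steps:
$w{\left(h,g \right)} = g \left(2 + g\right)$
$c{\left(n,O \right)} = -4 - O^{2}$ ($c{\left(n,O \right)} = 2 - \left(O O + 6\right) = 2 - \left(O^{2} + 6\right) = 2 - \left(6 + O^{2}\right) = -4 - O^{2}$)
$R{\left(N \right)} = - N$ ($R{\left(N \right)} = 0 - N = - N$)
$\left(9 R{\left(w{\left(z{\left(6,6 \right)},-1 \right)} \right)} + c{\left(6,6 \right)}\right) 354 = \left(9 \left(- \left(-1\right) \left(2 - 1\right)\right) - 40\right) 354 = \left(9 \left(- \left(-1\right) 1\right) - 40\right) 354 = \left(9 \left(\left(-1\right) \left(-1\right)\right) - 40\right) 354 = \left(9 \cdot 1 - 40\right) 354 = \left(9 - 40\right) 354 = \left(-31\right) 354 = -10974$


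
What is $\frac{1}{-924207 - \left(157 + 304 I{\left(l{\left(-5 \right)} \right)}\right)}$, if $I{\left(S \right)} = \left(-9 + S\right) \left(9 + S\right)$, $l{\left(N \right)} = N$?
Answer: $- \frac{1}{907340} \approx -1.1021 \cdot 10^{-6}$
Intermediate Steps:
$\frac{1}{-924207 - \left(157 + 304 I{\left(l{\left(-5 \right)} \right)}\right)} = \frac{1}{-924207 - \left(157 + 304 \left(-81 + \left(-5\right)^{2}\right)\right)} = \frac{1}{-924207 - \left(157 + 304 \left(-81 + 25\right)\right)} = \frac{1}{-924207 - -16867} = \frac{1}{-924207 + \left(17024 - 157\right)} = \frac{1}{-924207 + 16867} = \frac{1}{-907340} = - \frac{1}{907340}$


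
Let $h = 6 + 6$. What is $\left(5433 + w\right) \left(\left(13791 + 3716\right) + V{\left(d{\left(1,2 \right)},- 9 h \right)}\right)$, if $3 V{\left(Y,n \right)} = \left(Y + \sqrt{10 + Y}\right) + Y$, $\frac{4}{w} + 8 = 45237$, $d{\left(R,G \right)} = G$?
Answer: $\frac{12906924181525}{135687} + \frac{491458322 \sqrt{3}}{135687} \approx 9.5129 \cdot 10^{7}$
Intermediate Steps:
$w = \frac{4}{45229}$ ($w = \frac{4}{-8 + 45237} = \frac{4}{45229} \approx 8.8439 \cdot 10^{-5}$)
$h = 12$
$V{\left(Y,n \right)} = \frac{\sqrt{10 + Y}}{3} + \frac{2 Y}{3}$ ($V{\left(Y,n \right)} = \frac{\left(Y + \sqrt{10 + Y}\right) + Y}{3} = \frac{\sqrt{10 + Y} + 2 Y}{3} = \frac{\sqrt{10 + Y}}{3} + \frac{2 Y}{3}$)
$\left(5433 + w\right) \left(\left(13791 + 3716\right) + V{\left(d{\left(1,2 \right)},- 9 h \right)}\right) = \left(5433 + \frac{4}{45229}\right) \left(\left(13791 + 3716\right) + \left(\frac{\sqrt{10 + 2}}{3} + \frac{2}{3} \cdot 2\right)\right) = \frac{245729161 \left(17507 + \left(\frac{\sqrt{12}}{3} + \frac{4}{3}\right)\right)}{45229} = \frac{245729161 \left(17507 + \left(\frac{2 \sqrt{3}}{3} + \frac{4}{3}\right)\right)}{45229} = \frac{245729161 \left(17507 + \left(\frac{4}{3} + \frac{2 \sqrt{3}}{3}\right)\right)}{45229} = \frac{245729161 \left(\frac{52525}{3} + \frac{2 \sqrt{3}}{3}\right)}{45229} = \frac{12906924181525}{135687} + \frac{491458322 \sqrt{3}}{135687}$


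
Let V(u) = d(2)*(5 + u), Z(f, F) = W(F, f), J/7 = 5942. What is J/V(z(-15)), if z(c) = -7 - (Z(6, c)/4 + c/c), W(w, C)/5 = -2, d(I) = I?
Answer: -41594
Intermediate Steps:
J = 41594 (J = 7*5942 = 41594)
W(w, C) = -10 (W(w, C) = 5*(-2) = -10)
Z(f, F) = -10
z(c) = -11/2 (z(c) = -7 - (-10/4 + c/c) = -7 - (-10*1/4 + 1) = -7 - (-5/2 + 1) = -7 - 1*(-3/2) = -7 + 3/2 = -11/2)
V(u) = 10 + 2*u (V(u) = 2*(5 + u) = 10 + 2*u)
J/V(z(-15)) = 41594/(10 + 2*(-11/2)) = 41594/(10 - 11) = 41594/(-1) = 41594*(-1) = -41594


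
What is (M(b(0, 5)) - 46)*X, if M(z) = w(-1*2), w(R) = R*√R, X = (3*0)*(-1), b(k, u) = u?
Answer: 0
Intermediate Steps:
X = 0 (X = 0*(-1) = 0)
w(R) = R^(3/2)
M(z) = -2*I*√2 (M(z) = (-1*2)^(3/2) = (-2)^(3/2) = -2*I*√2)
(M(b(0, 5)) - 46)*X = (-2*I*√2 - 46)*0 = (-46 - 2*I*√2)*0 = 0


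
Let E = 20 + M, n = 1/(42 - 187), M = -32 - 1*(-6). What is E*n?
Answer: 6/145 ≈ 0.041379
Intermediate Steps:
M = -26 (M = -32 + 6 = -26)
n = -1/145 (n = 1/(-145) = -1/145 ≈ -0.0068966)
E = -6 (E = 20 - 26 = -6)
E*n = -6*(-1/145) = 6/145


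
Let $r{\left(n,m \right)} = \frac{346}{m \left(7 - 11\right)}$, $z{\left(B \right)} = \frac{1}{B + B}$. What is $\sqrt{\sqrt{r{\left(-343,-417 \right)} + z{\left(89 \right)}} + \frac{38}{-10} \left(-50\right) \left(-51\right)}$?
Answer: $\frac{\sqrt{-13346761511610 + 37113 \sqrt{293452491}}}{37113} \approx 98.435 i$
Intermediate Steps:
$z{\left(B \right)} = \frac{1}{2 B}$
$r{\left(n,m \right)} = - \frac{173}{2 m}$ ($r{\left(n,m \right)} = \frac{346}{m \left(-4\right)} = \frac{346}{\left(-4\right) m} = 346 \left(- \frac{1}{4 m}\right) = - \frac{173}{2 m}$)
$\sqrt{\sqrt{r{\left(-343,-417 \right)} + z{\left(89 \right)}} + \frac{38}{-10} \left(-50\right) \left(-51\right)} = \sqrt{\sqrt{- \frac{173}{2 \left(-417\right)} + \frac{1}{2 \cdot 89}} + \frac{38}{-10} \left(-50\right) \left(-51\right)} = \sqrt{\sqrt{\left(- \frac{173}{2}\right) \left(- \frac{1}{417}\right) + \frac{1}{2} \cdot \frac{1}{89}} + 38 \left(- \frac{1}{10}\right) \left(-50\right) \left(-51\right)} = \sqrt{\sqrt{\frac{173}{834} + \frac{1}{178}} + \left(- \frac{19}{5}\right) \left(-50\right) \left(-51\right)} = \sqrt{\sqrt{\frac{7907}{37113}} + 190 \left(-51\right)} = \sqrt{\frac{\sqrt{293452491}}{37113} - 9690} = \sqrt{-9690 + \frac{\sqrt{293452491}}{37113}}$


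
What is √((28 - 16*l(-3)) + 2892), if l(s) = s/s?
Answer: 22*√6 ≈ 53.889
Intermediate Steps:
l(s) = 1
√((28 - 16*l(-3)) + 2892) = √((28 - 16*1) + 2892) = √((28 - 16) + 2892) = √(12 + 2892) = √2904 = 22*√6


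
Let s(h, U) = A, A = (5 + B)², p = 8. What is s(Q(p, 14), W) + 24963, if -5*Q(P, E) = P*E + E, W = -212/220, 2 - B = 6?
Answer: 24964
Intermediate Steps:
B = -4 (B = 2 - 1*6 = 2 - 6 = -4)
W = -53/55 (W = -212*1/220 = -53/55 ≈ -0.96364)
A = 1 (A = (5 - 4)² = 1² = 1)
Q(P, E) = -E/5 - E*P/5 (Q(P, E) = -(P*E + E)/5 = -(E*P + E)/5 = -(E + E*P)/5 = -E/5 - E*P/5)
s(h, U) = 1
s(Q(p, 14), W) + 24963 = 1 + 24963 = 24964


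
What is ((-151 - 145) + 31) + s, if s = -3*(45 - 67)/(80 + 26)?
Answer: -14012/53 ≈ -264.38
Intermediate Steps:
s = 33/53 (s = -(-66)/106 = -3*(-11/53) = 33/53 ≈ 0.62264)
((-151 - 145) + 31) + s = ((-151 - 145) + 31) + 33/53 = (-296 + 31) + 33/53 = -265 + 33/53 = -14012/53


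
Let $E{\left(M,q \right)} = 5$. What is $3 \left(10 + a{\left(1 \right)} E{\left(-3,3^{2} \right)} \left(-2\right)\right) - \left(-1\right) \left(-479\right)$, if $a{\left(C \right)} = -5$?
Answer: $-299$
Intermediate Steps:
$3 \left(10 + a{\left(1 \right)} E{\left(-3,3^{2} \right)} \left(-2\right)\right) - \left(-1\right) \left(-479\right) = 3 \left(10 + \left(-5\right) 5 \left(-2\right)\right) - \left(-1\right) \left(-479\right) = 3 \left(10 - -50\right) - 479 = 3 \left(10 + 50\right) - 479 = 3 \cdot 60 - 479 = 180 - 479 = -299$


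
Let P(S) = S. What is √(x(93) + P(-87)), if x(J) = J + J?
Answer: 3*√11 ≈ 9.9499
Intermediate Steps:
x(J) = 2*J
√(x(93) + P(-87)) = √(2*93 - 87) = √(186 - 87) = √99 = 3*√11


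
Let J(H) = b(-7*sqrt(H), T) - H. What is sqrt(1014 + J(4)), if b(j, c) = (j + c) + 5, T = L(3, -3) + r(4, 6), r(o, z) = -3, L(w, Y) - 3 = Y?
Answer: sqrt(998) ≈ 31.591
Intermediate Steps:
L(w, Y) = 3 + Y
T = -3 (T = (3 - 3) - 3 = 0 - 3 = -3)
b(j, c) = 5 + c + j (b(j, c) = (c + j) + 5 = 5 + c + j)
J(H) = 2 - H - 7*sqrt(H) (J(H) = (5 - 3 - 7*sqrt(H)) - H = (2 - 7*sqrt(H)) - H = 2 - H - 7*sqrt(H))
sqrt(1014 + J(4)) = sqrt(1014 + (2 - 1*4 - 7*sqrt(4))) = sqrt(1014 + (2 - 4 - 7*2)) = sqrt(1014 + (2 - 4 - 14)) = sqrt(1014 - 16) = sqrt(998)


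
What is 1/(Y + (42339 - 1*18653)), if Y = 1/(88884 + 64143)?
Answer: 153027/3624597523 ≈ 4.2219e-5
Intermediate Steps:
Y = 1/153027 ≈ 6.5348e-6
1/(Y + (42339 - 1*18653)) = 1/(1/153027 + (42339 - 1*18653)) = 1/(1/153027 + (42339 - 18653)) = 1/(1/153027 + 23686) = 1/(3624597523/153027) = 153027/3624597523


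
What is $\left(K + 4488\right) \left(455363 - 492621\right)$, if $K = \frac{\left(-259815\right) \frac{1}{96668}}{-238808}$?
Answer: $- \frac{148467243245869071}{887888144} \approx -1.6721 \cdot 10^{8}$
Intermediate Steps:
$K = \frac{259815}{23085091744}$ ($K = \left(-259815\right) \frac{1}{96668} \left(- \frac{1}{238808}\right) = \left(- \frac{259815}{96668}\right) \left(- \frac{1}{238808}\right) = \frac{259815}{23085091744} \approx 1.1255 \cdot 10^{-5}$)
$\left(K + 4488\right) \left(455363 - 492621\right) = \left(\frac{259815}{23085091744} + 4488\right) \left(455363 - 492621\right) = \frac{103605892006887}{23085091744} \left(-37258\right) = - \frac{148467243245869071}{887888144}$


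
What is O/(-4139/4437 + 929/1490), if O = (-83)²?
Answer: -45544074570/2045137 ≈ -22269.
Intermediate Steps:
O = 6889
O/(-4139/4437 + 929/1490) = 6889/(-4139/4437 + 929/1490) = 6889/(-2045137/6611130) = 6889*(-6611130/2045137) = -45544074570/2045137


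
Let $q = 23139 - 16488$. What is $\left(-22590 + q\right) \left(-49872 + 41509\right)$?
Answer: $133297857$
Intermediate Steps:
$q = 6651$ ($q = 23139 - 16488 = 6651$)
$\left(-22590 + q\right) \left(-49872 + 41509\right) = \left(-22590 + 6651\right) \left(-49872 + 41509\right) = \left(-15939\right) \left(-8363\right) = 133297857$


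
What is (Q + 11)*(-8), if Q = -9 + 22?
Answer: -192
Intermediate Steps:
Q = 13
(Q + 11)*(-8) = (13 + 11)*(-8) = 24*(-8) = -192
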